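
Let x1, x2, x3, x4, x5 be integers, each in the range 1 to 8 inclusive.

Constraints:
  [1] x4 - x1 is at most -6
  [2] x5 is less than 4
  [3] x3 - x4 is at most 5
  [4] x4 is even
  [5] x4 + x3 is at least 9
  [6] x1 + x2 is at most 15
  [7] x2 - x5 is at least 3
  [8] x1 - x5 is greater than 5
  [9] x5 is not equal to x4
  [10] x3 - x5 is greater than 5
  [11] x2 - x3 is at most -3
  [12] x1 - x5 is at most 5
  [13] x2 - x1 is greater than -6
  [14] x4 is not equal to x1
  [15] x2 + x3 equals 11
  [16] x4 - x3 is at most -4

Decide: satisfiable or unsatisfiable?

Constraints 1, 3, 7, 11, and 12 give x1 − x4 ≥ 6, x4 − x3 ≥ -5, x3 − x2 ≥ 3, x2 − x5 ≥ 3, x5 − x1 ≥ -5.
Adding all 5 inequalities: the left sides telescope to 0, and the right sides sum to 6 + (-5) + 3 + 3 + (-5) = 2. So 0 ≥ 2, which is false.

Unsatisfiable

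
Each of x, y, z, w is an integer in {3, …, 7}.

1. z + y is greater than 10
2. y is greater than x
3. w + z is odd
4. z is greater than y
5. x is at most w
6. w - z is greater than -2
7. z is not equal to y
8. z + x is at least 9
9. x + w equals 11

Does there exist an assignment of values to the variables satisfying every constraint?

Satisfiable

One satisfying assignment is x = 5, y = 6, z = 7, w = 6.
For the less obvious constraints — constraint 1: z + y = 13; constraint 6: w - z = -1; constraint 8: z + x = 12 — and the others hold by inspection.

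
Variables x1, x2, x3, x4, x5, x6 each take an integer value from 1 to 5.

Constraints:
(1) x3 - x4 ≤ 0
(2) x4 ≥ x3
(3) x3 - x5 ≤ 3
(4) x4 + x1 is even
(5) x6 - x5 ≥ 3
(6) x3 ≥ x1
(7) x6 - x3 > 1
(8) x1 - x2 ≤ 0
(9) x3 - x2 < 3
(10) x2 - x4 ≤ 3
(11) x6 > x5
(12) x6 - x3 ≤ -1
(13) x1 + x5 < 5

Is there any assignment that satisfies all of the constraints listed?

Unsatisfiable

Constraints 3, 5, and 12 give x3 − x6 ≥ 1, x6 − x5 ≥ 3, x5 − x3 ≥ -3.
Adding all 3 inequalities: the left sides telescope to 0, and the right sides sum to 1 + 3 + (-3) = 1. So 0 ≥ 1, which is false.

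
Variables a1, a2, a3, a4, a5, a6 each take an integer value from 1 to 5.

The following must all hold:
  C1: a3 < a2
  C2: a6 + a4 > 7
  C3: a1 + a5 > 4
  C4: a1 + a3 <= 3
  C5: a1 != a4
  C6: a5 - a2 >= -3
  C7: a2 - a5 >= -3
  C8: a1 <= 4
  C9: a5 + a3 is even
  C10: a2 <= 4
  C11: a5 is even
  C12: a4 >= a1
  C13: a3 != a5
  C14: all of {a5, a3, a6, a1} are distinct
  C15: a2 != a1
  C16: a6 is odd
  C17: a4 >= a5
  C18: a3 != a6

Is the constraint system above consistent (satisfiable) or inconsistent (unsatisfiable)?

One satisfying assignment is a1 = 1, a2 = 4, a3 = 2, a4 = 5, a5 = 4, a6 = 5.
For the less obvious constraints — constraint 2: a6 + a4 = 10; constraint 3: a1 + a5 = 5; constraint 4: a1 + a3 = 3 — and the others hold by inspection.

Satisfiable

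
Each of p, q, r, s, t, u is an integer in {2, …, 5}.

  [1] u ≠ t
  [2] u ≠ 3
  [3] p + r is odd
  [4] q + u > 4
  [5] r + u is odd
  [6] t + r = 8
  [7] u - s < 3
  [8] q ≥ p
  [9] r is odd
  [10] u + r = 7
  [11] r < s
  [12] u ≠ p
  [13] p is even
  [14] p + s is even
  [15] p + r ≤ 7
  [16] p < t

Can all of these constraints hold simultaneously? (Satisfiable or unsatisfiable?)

Satisfiable

One satisfying assignment is p = 2, q = 3, r = 3, s = 4, t = 5, u = 4.
For the less obvious constraints — constraint 4: q + u = 7; constraint 6: t + r = 8; constraint 7: u - s = 0 — and the others hold by inspection.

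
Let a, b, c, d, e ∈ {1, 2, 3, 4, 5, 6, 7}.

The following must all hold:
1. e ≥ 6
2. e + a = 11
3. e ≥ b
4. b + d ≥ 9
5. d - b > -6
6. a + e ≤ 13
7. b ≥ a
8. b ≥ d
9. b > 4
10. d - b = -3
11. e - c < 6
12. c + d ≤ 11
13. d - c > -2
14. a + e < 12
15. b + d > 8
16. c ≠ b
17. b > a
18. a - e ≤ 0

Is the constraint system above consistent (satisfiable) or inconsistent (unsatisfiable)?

Satisfiable

Take a = 4, b = 7, c = 4, d = 4, e = 7. Then constraint 2: e + a = 11; constraint 4: b + d = 11, and every other listed constraint is also met.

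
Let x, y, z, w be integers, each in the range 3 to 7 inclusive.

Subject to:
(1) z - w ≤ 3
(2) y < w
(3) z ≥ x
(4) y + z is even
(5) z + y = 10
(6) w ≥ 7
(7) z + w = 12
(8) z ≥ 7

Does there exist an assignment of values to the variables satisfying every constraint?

From constraint 8: z ≥ 7. From constraint 6: w ≥ 7. Hence z + w ≥ 14. But constraint 7 requires z + w = 12, and 12 < 14. Contradiction.

Unsatisfiable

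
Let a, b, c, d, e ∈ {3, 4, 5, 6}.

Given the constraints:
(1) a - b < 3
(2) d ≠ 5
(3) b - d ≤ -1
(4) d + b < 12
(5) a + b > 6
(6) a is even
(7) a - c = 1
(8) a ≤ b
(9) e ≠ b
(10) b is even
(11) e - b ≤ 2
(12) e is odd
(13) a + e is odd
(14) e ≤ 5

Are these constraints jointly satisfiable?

Setting (a, b, c, d, e) = (4, 4, 3, 6, 5) satisfies everything: constraint 1: a - b = 0; constraint 3: b - d = -2; constraint 4: d + b = 10, and the others follow.

Satisfiable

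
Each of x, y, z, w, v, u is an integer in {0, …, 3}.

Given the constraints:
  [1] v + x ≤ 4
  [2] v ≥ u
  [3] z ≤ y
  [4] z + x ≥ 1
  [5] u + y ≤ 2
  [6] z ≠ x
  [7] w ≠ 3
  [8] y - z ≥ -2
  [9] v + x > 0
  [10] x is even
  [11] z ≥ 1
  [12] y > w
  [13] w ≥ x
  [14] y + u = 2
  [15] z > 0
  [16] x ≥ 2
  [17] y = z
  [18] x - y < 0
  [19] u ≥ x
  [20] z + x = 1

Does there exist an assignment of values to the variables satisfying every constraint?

Unsatisfiable

From constraints 16 and 19: u ≥ x ≥ 2. From constraints 3 and 11: y ≥ z ≥ 1. Hence u + y ≥ 3. But constraint 5 requires u + y ≤ 2, and 2 < 3. Contradiction.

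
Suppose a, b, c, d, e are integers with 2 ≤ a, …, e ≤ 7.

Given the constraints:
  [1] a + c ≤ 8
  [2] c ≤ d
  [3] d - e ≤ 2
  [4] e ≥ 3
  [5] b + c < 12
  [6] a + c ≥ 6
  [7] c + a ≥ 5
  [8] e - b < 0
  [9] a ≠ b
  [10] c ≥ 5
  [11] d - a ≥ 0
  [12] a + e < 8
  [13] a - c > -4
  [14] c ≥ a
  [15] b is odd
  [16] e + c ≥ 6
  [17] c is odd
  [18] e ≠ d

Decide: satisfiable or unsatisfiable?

Satisfiable

The assignment a = 3, b = 5, c = 5, d = 5, e = 3 works:
  constraint 1 holds since a + c = 8.
  constraint 3 holds since d - e = 2.
The rest check out directly.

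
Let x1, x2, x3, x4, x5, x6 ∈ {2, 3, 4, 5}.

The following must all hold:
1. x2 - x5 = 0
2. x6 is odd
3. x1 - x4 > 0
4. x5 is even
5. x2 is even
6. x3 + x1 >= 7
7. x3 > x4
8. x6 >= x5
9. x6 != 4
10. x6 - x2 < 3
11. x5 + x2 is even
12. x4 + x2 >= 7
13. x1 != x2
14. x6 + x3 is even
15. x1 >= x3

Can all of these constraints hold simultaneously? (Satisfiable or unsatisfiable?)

Take x1 = 5, x2 = 4, x3 = 5, x4 = 3, x5 = 4, x6 = 5. Then constraint 1: x2 - x5 = 0; constraint 3: x1 - x4 = 2, and every other listed constraint is also met.

Satisfiable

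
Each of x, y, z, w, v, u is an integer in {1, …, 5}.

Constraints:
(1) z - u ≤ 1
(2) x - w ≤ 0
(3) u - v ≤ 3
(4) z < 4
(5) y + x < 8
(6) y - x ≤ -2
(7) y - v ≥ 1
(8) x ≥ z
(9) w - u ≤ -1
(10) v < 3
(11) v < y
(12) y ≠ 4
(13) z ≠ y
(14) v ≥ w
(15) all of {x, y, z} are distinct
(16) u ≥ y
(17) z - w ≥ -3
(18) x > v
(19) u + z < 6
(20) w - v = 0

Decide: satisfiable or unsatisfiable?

Constraints 2, 3, 6, 7, and 9 give v − u ≥ -3, u − w ≥ 1, w − x ≥ 0, x − y ≥ 2, y − v ≥ 1.
Adding all 5 inequalities: the left sides telescope to 0, and the right sides sum to (-3) + 1 + 0 + 2 + 1 = 1. So 0 ≥ 1, which is false.

Unsatisfiable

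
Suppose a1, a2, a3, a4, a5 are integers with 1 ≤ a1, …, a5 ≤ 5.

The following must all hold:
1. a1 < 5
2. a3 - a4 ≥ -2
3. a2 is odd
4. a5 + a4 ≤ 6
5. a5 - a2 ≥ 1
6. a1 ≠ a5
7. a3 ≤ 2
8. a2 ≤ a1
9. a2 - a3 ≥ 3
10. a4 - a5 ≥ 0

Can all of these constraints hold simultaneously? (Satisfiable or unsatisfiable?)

Constraints 2, 5, 9, and 10 give a3 − a4 ≥ -2, a4 − a5 ≥ 0, a5 − a2 ≥ 1, a2 − a3 ≥ 3.
Adding all 4 inequalities: the left sides telescope to 0, and the right sides sum to (-2) + 0 + 1 + 3 = 2. So 0 ≥ 2, which is false.

Unsatisfiable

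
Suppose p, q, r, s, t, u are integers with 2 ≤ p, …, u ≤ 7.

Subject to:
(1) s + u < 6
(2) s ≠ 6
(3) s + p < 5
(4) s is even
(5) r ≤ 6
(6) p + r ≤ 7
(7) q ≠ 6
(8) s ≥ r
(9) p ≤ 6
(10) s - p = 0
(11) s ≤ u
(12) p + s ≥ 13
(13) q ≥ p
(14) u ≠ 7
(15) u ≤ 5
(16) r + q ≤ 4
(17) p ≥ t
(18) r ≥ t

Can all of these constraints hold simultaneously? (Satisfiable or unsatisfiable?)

From constraint 9: p ≤ 6. From constraints 11 and 15: s ≤ u ≤ 5. Hence p + s ≤ 11. But constraint 12 requires p + s ≥ 13, and 13 > 11. Contradiction.

Unsatisfiable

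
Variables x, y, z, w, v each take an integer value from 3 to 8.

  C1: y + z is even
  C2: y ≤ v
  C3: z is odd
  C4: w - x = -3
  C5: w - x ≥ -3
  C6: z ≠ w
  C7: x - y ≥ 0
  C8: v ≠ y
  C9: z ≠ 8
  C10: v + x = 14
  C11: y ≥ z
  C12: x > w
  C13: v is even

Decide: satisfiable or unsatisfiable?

Try x = 8, y = 5, z = 3, w = 5, v = 6.
Check constraint 4: w - x = -3; constraint 5: w - x = -3; constraint 7: x - y = 3. The remaining constraints are straightforward to verify.

Satisfiable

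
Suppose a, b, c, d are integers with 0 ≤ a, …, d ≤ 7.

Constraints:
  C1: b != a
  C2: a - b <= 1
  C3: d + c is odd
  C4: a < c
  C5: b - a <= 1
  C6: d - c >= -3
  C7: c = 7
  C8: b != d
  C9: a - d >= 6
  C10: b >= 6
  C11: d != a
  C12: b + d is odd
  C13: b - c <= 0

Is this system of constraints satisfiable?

Unsatisfiable

Constraints 2, 6, 9, and 13 give a − d ≥ 6, d − c ≥ -3, c − b ≥ 0, b − a ≥ -1.
Adding all 4 inequalities: the left sides telescope to 0, and the right sides sum to 6 + (-3) + 0 + (-1) = 2. So 0 ≥ 2, which is false.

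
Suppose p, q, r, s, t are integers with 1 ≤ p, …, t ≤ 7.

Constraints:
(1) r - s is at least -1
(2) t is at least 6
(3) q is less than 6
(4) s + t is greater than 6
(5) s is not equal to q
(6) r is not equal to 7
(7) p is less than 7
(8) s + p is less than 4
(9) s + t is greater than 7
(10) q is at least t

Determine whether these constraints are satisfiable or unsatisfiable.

From constraints 2 and 10: q ≥ t and t ≥ 6, so q ≥ 6. From constraint 3: q ≤ 5. But 5 < 6, so no value of q works.

Unsatisfiable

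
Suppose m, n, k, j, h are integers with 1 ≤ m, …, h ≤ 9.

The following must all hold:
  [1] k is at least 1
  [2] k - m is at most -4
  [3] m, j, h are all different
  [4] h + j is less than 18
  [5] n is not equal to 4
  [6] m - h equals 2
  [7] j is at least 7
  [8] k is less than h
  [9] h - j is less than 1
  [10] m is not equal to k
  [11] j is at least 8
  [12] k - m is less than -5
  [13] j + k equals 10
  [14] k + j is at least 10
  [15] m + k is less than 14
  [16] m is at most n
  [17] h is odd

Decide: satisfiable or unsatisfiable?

Satisfiable

Setting (m, n, k, j, h) = (9, 9, 2, 8, 7) satisfies everything: constraint 2: k - m = -7; constraint 4: h + j = 15, and the others follow.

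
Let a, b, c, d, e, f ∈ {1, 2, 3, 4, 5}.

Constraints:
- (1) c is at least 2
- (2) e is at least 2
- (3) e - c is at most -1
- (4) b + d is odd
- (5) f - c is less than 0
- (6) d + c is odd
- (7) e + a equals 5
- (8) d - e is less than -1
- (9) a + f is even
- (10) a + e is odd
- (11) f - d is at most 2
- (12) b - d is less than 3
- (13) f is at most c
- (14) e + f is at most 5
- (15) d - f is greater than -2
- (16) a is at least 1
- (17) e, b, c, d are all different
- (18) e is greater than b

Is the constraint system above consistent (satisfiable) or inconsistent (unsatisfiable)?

Take a = 2, b = 2, c = 4, d = 1, e = 3, f = 2. Then constraint 3: e - c = -1; constraint 5: f - c = -2, and every other listed constraint is also met.

Satisfiable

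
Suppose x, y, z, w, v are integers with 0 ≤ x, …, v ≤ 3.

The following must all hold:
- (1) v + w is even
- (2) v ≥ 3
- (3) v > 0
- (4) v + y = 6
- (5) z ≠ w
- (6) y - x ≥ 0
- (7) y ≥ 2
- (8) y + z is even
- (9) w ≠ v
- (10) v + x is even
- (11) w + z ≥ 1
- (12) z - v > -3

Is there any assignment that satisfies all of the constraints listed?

One satisfying assignment is x = 3, y = 3, z = 3, w = 1, v = 3.
For the less obvious constraints — constraint 4: v + y = 6; constraint 6: y - x = 0; constraint 11: w + z = 4 — and the others hold by inspection.

Satisfiable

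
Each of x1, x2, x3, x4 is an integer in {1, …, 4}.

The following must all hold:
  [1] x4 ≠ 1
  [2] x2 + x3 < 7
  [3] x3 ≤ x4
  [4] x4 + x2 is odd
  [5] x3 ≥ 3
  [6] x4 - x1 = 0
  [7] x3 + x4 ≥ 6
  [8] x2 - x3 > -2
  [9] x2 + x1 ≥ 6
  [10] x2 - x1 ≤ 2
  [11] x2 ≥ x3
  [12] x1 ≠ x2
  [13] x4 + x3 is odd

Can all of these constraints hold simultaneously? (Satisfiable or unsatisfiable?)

Satisfiable

Setting (x1, x2, x3, x4) = (4, 3, 3, 4) satisfies everything: constraint 2: x2 + x3 = 6; constraint 6: x4 - x1 = 0, and the others follow.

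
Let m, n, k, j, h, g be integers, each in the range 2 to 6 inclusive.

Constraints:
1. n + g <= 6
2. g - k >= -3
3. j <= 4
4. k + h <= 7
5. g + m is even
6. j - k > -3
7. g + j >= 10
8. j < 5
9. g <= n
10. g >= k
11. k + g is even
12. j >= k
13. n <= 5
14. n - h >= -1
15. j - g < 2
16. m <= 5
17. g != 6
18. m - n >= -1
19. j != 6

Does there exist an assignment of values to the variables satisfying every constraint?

From constraints 9 and 13: g ≤ n ≤ 5. From constraint 3: j ≤ 4. Hence g + j ≤ 9. But constraint 7 requires g + j ≥ 10, and 10 > 9. Contradiction.

Unsatisfiable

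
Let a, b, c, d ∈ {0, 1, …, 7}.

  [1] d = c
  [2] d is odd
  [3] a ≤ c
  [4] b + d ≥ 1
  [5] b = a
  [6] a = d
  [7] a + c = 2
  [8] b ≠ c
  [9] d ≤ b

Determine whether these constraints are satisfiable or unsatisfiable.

From constraints 1, 5, and 6, b = a = d = c, so b = c. But constraint 8 says b ≠ c. Contradiction.

Unsatisfiable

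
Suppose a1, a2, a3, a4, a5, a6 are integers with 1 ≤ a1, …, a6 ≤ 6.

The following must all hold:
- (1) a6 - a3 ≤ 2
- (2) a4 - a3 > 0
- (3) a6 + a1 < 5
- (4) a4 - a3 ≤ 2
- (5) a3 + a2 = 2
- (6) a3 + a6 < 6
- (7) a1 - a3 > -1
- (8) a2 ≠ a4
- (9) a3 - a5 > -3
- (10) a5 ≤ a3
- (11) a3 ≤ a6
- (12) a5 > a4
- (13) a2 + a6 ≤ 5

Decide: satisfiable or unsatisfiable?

Unsatisfiable

Constraints 2, 10, and 12 give a3 < a4, a4 < a5, a5 ≤ a3. Chaining: a3 < a4 < a5 ≤ a3, which forces a3 < a3 — impossible.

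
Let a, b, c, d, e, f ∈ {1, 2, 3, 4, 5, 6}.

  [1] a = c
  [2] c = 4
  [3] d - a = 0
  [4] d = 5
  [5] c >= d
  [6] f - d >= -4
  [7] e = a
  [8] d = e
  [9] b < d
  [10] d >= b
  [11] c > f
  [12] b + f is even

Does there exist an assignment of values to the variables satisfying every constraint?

Unsatisfiable

Constraint 4 fixes d = 5 and constraint 2 fixes c = 4. Constraints 1, 7, and 8 give d = e = a = c, so d = c. But 5 ≠ 4 — contradiction.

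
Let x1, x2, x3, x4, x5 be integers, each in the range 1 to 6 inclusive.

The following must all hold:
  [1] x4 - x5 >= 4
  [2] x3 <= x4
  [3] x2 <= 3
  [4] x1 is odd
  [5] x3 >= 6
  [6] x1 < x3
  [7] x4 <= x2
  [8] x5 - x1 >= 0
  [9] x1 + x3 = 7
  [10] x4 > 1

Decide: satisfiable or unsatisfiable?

Unsatisfiable

From constraints 2 and 5: x4 ≥ x3 and x3 ≥ 6, so x4 ≥ 6. From constraints 3 and 7: x4 ≤ x2 and x2 ≤ 3, so x4 ≤ 3. But 3 < 6, so no value of x4 works.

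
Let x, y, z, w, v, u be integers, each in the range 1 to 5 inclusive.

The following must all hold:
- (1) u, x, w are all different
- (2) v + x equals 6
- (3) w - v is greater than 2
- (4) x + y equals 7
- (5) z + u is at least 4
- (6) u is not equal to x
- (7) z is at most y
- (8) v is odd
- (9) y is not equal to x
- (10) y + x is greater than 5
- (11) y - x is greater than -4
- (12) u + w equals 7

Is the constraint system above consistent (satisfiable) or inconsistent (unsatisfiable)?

Satisfiable

Try x = 5, y = 2, z = 1, w = 4, v = 1, u = 3.
Check constraint 2: v + x = 6; constraint 3: w - v = 3. The remaining constraints are straightforward to verify.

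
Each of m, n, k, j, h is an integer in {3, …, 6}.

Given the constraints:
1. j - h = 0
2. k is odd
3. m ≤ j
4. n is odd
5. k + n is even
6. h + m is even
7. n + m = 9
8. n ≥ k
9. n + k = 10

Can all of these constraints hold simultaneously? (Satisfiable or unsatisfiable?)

The assignment m = 4, n = 5, k = 5, j = 6, h = 6 works:
  constraint 1 holds since j - h = 0.
  constraint 7 holds since n + m = 9.
The rest check out directly.

Satisfiable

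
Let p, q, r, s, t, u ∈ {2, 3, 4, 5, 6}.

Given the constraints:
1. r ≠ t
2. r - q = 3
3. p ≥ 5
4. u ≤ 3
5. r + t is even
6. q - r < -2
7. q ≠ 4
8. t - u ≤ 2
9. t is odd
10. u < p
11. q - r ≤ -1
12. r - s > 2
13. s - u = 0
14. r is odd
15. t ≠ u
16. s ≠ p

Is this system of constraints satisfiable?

One satisfying assignment is p = 6, q = 2, r = 5, s = 2, t = 3, u = 2.
For the less obvious constraints — constraint 2: r - q = 3; constraint 6: q - r = -3 — and the others hold by inspection.

Satisfiable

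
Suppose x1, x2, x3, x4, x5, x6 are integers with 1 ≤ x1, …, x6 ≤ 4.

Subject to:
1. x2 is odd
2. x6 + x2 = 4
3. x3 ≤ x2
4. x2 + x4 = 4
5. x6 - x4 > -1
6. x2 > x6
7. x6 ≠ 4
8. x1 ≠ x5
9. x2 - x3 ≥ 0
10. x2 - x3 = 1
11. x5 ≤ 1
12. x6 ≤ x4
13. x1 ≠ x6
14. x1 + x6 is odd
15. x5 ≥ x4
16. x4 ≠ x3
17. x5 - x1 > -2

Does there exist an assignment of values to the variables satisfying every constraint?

Take x1 = 2, x2 = 3, x3 = 2, x4 = 1, x5 = 1, x6 = 1. Then constraint 2: x6 + x2 = 4; constraint 4: x2 + x4 = 4; constraint 5: x6 - x4 = 0, and every other listed constraint is also met.

Satisfiable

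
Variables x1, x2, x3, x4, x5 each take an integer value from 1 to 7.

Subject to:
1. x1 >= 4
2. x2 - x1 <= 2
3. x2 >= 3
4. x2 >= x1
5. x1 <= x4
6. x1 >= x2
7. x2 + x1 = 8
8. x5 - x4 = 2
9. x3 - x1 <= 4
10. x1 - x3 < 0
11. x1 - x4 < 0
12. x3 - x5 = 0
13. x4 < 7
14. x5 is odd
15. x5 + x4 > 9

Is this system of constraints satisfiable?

The assignment x1 = 4, x2 = 4, x3 = 7, x4 = 5, x5 = 7 works:
  constraint 2 holds since x2 - x1 = 0.
  constraint 7 holds since x2 + x1 = 8.
  constraint 8 holds since x5 - x4 = 2.
The rest check out directly.

Satisfiable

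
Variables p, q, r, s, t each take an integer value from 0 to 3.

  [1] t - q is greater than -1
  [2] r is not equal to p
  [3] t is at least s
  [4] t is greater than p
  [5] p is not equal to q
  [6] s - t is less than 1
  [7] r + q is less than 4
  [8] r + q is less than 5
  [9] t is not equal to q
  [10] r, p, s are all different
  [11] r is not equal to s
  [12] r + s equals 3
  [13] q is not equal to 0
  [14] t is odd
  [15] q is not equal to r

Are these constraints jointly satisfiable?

Try p = 1, q = 2, r = 0, s = 3, t = 3.
Check constraint 1: t - q = 1; constraint 6: s - t = 0. The remaining constraints are straightforward to verify.

Satisfiable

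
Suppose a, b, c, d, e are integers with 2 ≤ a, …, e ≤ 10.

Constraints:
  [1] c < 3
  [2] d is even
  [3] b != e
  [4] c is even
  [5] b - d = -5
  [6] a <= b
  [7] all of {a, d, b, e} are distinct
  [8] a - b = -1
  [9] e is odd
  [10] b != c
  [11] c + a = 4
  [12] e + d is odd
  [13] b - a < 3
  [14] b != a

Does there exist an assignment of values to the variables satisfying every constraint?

Take a = 2, b = 3, c = 2, d = 8, e = 5. Then constraint 5: b - d = -5; constraint 8: a - b = -1; constraint 11: c + a = 4, and every other listed constraint is also met.

Satisfiable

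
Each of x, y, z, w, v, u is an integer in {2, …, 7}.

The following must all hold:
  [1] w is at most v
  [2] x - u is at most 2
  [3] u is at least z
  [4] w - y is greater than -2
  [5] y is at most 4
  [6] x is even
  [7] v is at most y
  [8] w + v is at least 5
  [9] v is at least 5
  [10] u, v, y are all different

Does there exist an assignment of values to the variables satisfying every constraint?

Unsatisfiable

From constraints 7 and 9: y ≥ v and v ≥ 5, so y ≥ 5. From constraint 5: y ≤ 4. But 4 < 5, so no value of y works.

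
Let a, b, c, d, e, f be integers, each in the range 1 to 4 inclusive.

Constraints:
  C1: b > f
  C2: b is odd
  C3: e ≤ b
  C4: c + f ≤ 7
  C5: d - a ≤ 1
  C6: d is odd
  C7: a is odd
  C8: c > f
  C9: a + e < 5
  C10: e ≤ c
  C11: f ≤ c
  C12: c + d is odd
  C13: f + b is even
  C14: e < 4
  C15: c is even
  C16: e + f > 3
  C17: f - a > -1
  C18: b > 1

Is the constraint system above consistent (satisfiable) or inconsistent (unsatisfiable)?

Satisfiable

The assignment a = 1, b = 3, c = 4, d = 1, e = 3, f = 1 works:
  constraint 4 holds since c + f = 5.
  constraint 5 holds since d - a = 0.
The rest check out directly.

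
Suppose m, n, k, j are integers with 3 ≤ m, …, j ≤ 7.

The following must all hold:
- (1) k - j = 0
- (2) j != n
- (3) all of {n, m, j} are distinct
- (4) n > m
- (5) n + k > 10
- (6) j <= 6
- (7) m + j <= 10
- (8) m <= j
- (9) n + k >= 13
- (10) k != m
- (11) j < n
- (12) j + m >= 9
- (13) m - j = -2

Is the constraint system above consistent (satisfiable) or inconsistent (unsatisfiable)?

Satisfiable

Try m = 4, n = 7, k = 6, j = 6.
Check constraint 1: k - j = 0; constraint 5: n + k = 13; constraint 7: m + j = 10. The remaining constraints are straightforward to verify.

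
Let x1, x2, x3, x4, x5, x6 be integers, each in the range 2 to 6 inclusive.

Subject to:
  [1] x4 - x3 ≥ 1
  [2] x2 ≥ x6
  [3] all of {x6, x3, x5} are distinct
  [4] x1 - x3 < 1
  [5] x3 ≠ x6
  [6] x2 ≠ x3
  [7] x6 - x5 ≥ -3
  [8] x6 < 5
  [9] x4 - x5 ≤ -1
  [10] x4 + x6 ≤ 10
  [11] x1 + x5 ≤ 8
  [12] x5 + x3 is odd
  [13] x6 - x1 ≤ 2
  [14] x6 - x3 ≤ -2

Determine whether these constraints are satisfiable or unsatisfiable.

Unsatisfiable

Constraints 1, 7, 9, and 14 give x5 − x4 ≥ 1, x4 − x3 ≥ 1, x3 − x6 ≥ 2, x6 − x5 ≥ -3.
Adding all 4 inequalities: the left sides telescope to 0, and the right sides sum to 1 + 1 + 2 + (-3) = 1. So 0 ≥ 1, which is false.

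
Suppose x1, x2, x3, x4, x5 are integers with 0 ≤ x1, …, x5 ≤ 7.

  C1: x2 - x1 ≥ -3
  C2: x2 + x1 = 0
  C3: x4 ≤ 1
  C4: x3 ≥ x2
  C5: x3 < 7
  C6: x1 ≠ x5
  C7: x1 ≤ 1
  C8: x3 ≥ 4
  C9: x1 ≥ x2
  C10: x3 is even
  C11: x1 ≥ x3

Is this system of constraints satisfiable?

Unsatisfiable

From constraint 8: x3 ≥ 4. From constraints 7 and 11: x3 ≤ x1 and x1 ≤ 1, so x3 ≤ 1. But 1 < 4, so no value of x3 works.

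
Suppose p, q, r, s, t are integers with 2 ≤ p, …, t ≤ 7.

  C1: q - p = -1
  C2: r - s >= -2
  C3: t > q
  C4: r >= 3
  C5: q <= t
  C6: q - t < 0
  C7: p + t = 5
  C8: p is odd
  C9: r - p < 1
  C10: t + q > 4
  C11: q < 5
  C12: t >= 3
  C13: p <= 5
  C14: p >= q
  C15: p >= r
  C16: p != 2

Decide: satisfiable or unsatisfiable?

Unsatisfiable

From constraints 4 and 15: p ≥ r ≥ 3. From constraint 12: t ≥ 3. Hence p + t ≥ 6. But constraint 7 requires p + t = 5, and 5 < 6. Contradiction.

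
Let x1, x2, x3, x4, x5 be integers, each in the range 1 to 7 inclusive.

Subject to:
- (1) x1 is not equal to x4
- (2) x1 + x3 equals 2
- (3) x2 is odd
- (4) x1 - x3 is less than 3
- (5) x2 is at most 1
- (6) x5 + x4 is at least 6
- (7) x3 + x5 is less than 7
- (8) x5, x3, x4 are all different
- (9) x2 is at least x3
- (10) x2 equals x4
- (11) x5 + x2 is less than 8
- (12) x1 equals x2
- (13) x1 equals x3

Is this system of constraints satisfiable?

Unsatisfiable

From constraints 10 and 12, x1 = x2 = x4, so x1 = x4. But constraint 1 says x1 ≠ x4. Contradiction.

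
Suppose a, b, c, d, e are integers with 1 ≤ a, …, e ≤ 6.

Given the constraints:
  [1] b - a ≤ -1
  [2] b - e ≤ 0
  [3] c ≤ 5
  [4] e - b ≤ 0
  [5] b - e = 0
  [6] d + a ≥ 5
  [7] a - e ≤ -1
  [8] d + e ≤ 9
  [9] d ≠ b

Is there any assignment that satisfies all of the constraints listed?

Constraints 1, 4, and 7 give e − a ≥ 1, a − b ≥ 1, b − e ≥ 0.
Adding all 3 inequalities: the left sides telescope to 0, and the right sides sum to 1 + 1 + 0 = 2. So 0 ≥ 2, which is false.

Unsatisfiable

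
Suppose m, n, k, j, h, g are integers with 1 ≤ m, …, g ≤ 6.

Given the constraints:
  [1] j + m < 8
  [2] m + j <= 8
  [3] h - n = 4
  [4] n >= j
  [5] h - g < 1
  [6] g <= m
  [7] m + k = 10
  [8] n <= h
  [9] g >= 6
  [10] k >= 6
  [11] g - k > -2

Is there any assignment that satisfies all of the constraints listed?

From constraints 6 and 9: m ≥ g ≥ 6. From constraint 10: k ≥ 6. Hence m + k ≥ 12. But constraint 7 requires m + k = 10, and 10 < 12. Contradiction.

Unsatisfiable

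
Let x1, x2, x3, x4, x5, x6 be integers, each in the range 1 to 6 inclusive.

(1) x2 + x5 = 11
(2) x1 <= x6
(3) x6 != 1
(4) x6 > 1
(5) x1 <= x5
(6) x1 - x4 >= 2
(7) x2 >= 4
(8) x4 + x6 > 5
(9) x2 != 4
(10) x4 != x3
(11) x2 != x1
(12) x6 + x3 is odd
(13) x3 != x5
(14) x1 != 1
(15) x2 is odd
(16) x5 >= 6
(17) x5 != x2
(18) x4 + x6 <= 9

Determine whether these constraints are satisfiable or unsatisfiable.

Setting (x1, x2, x3, x4, x5, x6) = (4, 5, 5, 2, 6, 4) satisfies everything: constraint 1: x2 + x5 = 11; constraint 6: x1 - x4 = 2; constraint 8: x4 + x6 = 6, and the others follow.

Satisfiable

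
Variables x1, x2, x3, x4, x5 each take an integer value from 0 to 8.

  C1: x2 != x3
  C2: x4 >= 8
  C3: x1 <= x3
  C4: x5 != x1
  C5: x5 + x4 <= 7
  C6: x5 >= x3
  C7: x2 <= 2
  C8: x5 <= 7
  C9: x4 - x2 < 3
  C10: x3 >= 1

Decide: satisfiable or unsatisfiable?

From constraints 6 and 10: x5 ≥ x3 ≥ 1. From constraint 2: x4 ≥ 8. Hence x5 + x4 ≥ 9. But constraint 5 requires x5 + x4 ≤ 7, and 7 < 9. Contradiction.

Unsatisfiable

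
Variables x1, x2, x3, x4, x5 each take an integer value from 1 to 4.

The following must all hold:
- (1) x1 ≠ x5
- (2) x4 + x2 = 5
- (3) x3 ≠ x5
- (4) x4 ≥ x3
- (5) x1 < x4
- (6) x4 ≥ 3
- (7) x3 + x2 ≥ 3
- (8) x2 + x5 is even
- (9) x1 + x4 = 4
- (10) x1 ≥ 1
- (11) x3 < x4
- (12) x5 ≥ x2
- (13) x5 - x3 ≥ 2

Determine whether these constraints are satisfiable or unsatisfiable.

Setting (x1, x2, x3, x4, x5) = (1, 2, 2, 3, 4) satisfies everything: constraint 2: x4 + x2 = 5; constraint 7: x3 + x2 = 4, and the others follow.

Satisfiable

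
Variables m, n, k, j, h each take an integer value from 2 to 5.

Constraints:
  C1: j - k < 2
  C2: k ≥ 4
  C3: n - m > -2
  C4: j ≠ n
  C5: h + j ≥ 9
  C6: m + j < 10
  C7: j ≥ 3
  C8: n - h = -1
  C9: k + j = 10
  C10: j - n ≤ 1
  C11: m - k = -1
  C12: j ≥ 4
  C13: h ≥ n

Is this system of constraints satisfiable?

Satisfiable

Try m = 4, n = 4, k = 5, j = 5, h = 5.
Check constraint 1: j - k = 0; constraint 3: n - m = 0. The remaining constraints are straightforward to verify.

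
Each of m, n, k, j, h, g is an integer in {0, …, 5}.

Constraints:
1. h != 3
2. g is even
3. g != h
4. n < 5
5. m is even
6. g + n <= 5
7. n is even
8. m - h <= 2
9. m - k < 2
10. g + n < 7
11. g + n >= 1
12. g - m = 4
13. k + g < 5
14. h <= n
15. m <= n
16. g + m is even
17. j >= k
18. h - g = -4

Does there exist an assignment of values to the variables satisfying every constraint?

Satisfiable

One satisfying assignment is m = 0, n = 0, k = 0, j = 0, h = 0, g = 4.
For the less obvious constraints — constraint 6: g + n = 4; constraint 8: m - h = 0; constraint 9: m - k = 0 — and the others hold by inspection.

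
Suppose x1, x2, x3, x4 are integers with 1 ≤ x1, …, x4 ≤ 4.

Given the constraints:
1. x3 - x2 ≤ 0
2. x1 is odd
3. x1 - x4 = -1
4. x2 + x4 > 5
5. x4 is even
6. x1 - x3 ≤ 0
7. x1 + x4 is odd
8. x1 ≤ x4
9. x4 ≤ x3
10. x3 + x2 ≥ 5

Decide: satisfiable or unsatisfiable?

The assignment x1 = 1, x2 = 4, x3 = 3, x4 = 2 works:
  constraint 1 holds since x3 - x2 = -1.
  constraint 3 holds since x1 - x4 = -1.
  constraint 4 holds since x2 + x4 = 6.
The rest check out directly.

Satisfiable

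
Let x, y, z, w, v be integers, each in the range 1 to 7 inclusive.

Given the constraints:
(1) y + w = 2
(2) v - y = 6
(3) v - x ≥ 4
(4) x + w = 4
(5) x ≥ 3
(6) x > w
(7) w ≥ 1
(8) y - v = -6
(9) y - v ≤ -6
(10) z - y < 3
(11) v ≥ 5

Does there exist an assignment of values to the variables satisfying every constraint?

Satisfiable

Take x = 3, y = 1, z = 1, w = 1, v = 7. Then constraint 1: y + w = 2; constraint 2: v - y = 6; constraint 3: v - x = 4, and every other listed constraint is also met.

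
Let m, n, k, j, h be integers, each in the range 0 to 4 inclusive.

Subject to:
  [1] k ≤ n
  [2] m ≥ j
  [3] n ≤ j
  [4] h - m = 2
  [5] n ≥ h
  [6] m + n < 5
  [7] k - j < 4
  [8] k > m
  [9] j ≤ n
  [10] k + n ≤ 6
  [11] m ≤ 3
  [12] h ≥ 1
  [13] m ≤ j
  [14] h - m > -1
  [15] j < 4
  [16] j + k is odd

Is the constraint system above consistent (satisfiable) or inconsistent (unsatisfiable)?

Unsatisfiable

Constraints 1, 2, 3, and 8 give n ≤ j, j ≤ m, m < k, k ≤ n. Chaining: n ≤ j ≤ m < k ≤ n, which forces n < n — impossible.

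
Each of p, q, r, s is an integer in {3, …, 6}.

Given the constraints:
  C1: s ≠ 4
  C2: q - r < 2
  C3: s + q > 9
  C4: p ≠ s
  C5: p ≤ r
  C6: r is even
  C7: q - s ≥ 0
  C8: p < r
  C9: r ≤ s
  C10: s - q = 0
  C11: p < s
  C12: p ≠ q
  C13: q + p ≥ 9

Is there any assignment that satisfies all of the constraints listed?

Take p = 4, q = 6, r = 6, s = 6. Then constraint 2: q - r = 0; constraint 3: s + q = 12; constraint 7: q - s = 0, and every other listed constraint is also met.

Satisfiable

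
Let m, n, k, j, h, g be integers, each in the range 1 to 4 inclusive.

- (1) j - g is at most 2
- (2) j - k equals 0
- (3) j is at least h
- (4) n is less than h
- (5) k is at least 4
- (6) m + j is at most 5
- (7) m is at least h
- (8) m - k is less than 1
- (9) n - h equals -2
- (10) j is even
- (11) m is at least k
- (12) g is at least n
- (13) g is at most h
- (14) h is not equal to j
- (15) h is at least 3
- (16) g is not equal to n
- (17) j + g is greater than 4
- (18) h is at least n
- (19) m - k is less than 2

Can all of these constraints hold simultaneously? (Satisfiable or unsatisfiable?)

From constraints 5 and 11: m ≥ k ≥ 4. From constraints 3 and 15: j ≥ h ≥ 3. Hence m + j ≥ 7. But constraint 6 requires m + j ≤ 5, and 5 < 7. Contradiction.

Unsatisfiable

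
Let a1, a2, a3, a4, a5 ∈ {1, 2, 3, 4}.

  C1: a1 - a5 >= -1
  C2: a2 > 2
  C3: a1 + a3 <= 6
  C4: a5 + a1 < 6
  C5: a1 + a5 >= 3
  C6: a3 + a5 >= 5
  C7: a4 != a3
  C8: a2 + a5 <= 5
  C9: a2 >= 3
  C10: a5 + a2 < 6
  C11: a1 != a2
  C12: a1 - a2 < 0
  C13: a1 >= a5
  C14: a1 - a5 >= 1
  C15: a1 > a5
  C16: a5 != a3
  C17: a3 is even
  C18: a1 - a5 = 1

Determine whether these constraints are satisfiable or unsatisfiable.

Satisfiable

One satisfying assignment is a1 = 2, a2 = 4, a3 = 4, a4 = 2, a5 = 1.
For the less obvious constraints — constraint 1: a1 - a5 = 1; constraint 3: a1 + a3 = 6 — and the others hold by inspection.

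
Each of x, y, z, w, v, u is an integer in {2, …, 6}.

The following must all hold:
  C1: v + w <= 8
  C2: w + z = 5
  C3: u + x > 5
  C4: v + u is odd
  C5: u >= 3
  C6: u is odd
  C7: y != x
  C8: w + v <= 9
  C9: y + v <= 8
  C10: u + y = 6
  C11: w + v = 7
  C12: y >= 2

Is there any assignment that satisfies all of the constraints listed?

Satisfiable

Take x = 5, y = 3, z = 2, w = 3, v = 4, u = 3. Then constraint 1: v + w = 7; constraint 2: w + z = 5, and every other listed constraint is also met.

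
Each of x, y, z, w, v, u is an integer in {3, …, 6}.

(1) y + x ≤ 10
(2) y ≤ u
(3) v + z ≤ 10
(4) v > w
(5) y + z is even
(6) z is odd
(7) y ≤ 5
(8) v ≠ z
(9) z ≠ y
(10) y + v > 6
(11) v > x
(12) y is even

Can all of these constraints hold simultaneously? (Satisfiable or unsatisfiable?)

Constraint 12 makes y even and constraint 6 makes z odd, so y + z must be odd. Constraint 5 says y + z is even — contradiction.

Unsatisfiable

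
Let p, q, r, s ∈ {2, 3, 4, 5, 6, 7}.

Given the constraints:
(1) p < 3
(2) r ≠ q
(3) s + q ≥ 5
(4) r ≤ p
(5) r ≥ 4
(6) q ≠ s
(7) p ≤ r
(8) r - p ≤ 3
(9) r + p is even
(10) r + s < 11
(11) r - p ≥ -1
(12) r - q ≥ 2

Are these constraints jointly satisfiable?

Unsatisfiable

From constraints 4 and 5: p ≥ r and r ≥ 4, so p ≥ 4. From constraint 1: p ≤ 2. But 2 < 4, so no value of p works.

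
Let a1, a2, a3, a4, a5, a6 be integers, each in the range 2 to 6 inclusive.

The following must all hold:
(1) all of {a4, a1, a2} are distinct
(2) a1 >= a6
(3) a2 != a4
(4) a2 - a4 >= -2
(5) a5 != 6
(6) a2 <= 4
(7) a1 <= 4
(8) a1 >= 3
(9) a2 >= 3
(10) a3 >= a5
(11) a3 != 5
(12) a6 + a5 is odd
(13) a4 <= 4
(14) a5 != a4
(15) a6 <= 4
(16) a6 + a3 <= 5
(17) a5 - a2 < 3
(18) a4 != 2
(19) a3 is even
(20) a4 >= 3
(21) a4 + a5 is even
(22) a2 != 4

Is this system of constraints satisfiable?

Constraints 6, 7, 8, 9, 13, and 20 confine each of a4, a1, a2 to the 2 values {3, 4}.
Constraint 1 requires all 3 of them to be distinct, but only 2 values are available — impossible by the pigeonhole principle.

Unsatisfiable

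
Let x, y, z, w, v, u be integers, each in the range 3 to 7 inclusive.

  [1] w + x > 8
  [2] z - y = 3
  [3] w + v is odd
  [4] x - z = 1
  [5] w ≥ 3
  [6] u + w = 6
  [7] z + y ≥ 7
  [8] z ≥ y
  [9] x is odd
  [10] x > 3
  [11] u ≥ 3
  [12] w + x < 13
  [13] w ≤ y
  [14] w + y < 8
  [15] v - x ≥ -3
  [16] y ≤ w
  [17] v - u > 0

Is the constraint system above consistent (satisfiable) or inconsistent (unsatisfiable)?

Satisfiable

Try x = 7, y = 3, z = 6, w = 3, v = 4, u = 3.
Check constraint 1: w + x = 10; constraint 2: z - y = 3; constraint 4: x - z = 1. The remaining constraints are straightforward to verify.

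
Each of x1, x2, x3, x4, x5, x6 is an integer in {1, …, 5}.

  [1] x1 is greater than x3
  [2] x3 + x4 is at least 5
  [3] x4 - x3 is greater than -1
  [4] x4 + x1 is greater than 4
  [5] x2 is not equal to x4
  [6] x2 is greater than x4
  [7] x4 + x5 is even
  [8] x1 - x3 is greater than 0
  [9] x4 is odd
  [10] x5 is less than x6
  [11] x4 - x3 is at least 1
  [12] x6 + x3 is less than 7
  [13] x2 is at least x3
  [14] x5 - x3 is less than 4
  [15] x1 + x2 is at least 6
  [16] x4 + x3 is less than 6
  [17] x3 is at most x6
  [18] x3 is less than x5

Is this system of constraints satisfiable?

The assignment x1 = 4, x2 = 4, x3 = 2, x4 = 3, x5 = 3, x6 = 4 works:
  constraint 2 holds since x3 + x4 = 5.
  constraint 3 holds since x4 - x3 = 1.
The rest check out directly.

Satisfiable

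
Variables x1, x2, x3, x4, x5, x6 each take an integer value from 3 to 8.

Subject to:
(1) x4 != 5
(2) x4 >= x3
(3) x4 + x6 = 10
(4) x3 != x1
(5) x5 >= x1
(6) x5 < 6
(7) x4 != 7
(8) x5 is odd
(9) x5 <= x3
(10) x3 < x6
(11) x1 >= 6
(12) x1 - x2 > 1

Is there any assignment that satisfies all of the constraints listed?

Unsatisfiable

From constraints 5 and 11: x5 ≥ x1 and x1 ≥ 6, so x5 ≥ 6. From constraint 6: x5 ≤ 5. But 5 < 6, so no value of x5 works.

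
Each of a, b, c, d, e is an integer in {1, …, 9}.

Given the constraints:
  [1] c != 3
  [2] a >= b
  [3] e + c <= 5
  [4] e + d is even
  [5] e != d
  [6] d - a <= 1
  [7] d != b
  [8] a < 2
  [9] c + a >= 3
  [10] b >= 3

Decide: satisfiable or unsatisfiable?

From constraints 2 and 10: a ≥ b and b ≥ 3, so a ≥ 3. From constraint 8: a ≤ 1. But 1 < 3, so no value of a works.

Unsatisfiable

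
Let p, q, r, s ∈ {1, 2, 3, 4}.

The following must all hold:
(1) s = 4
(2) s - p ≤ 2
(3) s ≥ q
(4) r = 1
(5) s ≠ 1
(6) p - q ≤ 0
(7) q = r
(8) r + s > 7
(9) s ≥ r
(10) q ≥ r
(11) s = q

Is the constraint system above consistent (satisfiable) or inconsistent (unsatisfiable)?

Unsatisfiable

Constraint 1 fixes s = 4 and constraint 4 fixes r = 1. Constraints 7 and 11 give s = q = r, so s = r. But 4 ≠ 1 — contradiction.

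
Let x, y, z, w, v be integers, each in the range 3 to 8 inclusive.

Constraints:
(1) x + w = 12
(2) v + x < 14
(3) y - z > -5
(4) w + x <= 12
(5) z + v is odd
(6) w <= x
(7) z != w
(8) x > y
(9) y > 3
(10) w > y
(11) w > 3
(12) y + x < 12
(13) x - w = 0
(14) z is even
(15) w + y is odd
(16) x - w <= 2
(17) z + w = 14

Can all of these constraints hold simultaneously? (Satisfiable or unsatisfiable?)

Take x = 6, y = 5, z = 8, w = 6, v = 5. Then constraint 1: x + w = 12; constraint 2: v + x = 11; constraint 3: y - z = -3, and every other listed constraint is also met.

Satisfiable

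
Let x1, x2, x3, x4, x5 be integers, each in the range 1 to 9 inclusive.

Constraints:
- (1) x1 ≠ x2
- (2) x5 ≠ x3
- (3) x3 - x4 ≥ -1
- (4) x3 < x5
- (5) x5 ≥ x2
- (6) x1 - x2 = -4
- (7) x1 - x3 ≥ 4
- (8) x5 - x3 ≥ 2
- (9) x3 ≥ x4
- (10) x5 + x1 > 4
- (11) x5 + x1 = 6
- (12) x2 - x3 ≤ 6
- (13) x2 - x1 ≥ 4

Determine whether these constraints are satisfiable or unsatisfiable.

Constraints 7, 12, and 13 give x1 − x3 ≥ 4, x3 − x2 ≥ -6, x2 − x1 ≥ 4.
Adding all 3 inequalities: the left sides telescope to 0, and the right sides sum to 4 + (-6) + 4 = 2. So 0 ≥ 2, which is false.

Unsatisfiable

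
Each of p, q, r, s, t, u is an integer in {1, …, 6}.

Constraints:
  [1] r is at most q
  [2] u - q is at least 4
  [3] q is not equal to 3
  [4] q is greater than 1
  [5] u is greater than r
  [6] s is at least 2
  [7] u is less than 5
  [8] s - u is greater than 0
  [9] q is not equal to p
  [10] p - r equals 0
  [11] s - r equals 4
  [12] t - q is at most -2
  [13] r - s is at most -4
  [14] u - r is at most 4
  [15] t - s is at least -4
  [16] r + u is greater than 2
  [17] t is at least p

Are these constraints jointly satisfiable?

Constraints 2, 12, 13, 14, and 15 give t − s ≥ -4, s − r ≥ 4, r − u ≥ -4, u − q ≥ 4, q − t ≥ 2.
Adding all 5 inequalities: the left sides telescope to 0, and the right sides sum to (-4) + 4 + (-4) + 4 + 2 = 2. So 0 ≥ 2, which is false.

Unsatisfiable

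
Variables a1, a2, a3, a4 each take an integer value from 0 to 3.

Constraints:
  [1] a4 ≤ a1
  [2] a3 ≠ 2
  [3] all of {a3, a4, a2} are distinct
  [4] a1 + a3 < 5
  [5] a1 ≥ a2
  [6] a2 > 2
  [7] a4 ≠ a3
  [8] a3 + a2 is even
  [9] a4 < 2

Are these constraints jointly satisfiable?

Satisfiable

The assignment a1 = 3, a2 = 3, a3 = 1, a4 = 0 works:
  constraint 3 holds since values 1, 0, 3 are distinct.
  constraint 4 holds since a1 + a3 = 4.
The rest check out directly.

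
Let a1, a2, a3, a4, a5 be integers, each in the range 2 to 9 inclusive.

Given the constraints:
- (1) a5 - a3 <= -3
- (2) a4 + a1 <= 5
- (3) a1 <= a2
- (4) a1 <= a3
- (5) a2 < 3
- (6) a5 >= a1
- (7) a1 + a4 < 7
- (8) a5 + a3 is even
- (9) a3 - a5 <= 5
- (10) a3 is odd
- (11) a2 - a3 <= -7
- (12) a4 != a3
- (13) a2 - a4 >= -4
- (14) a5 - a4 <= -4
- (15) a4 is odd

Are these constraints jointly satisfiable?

Unsatisfiable

Constraints 9, 11, 13, and 14 give a2 − a4 ≥ -4, a4 − a5 ≥ 4, a5 − a3 ≥ -5, a3 − a2 ≥ 7.
Adding all 4 inequalities: the left sides telescope to 0, and the right sides sum to (-4) + 4 + (-5) + 7 = 2. So 0 ≥ 2, which is false.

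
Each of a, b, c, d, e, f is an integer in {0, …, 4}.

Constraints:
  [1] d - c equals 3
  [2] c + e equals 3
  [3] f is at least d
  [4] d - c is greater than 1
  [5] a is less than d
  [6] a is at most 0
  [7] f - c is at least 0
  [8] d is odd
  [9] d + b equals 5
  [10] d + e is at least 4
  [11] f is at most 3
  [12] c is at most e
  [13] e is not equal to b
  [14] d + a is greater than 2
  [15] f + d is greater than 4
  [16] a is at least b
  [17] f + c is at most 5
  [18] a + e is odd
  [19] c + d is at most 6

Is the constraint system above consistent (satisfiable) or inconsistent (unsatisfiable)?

From constraints 3 and 11: d ≤ f ≤ 3. From constraints 6 and 16: b ≤ a ≤ 0. Hence d + b ≤ 3. But constraint 9 requires d + b = 5, and 5 > 3. Contradiction.

Unsatisfiable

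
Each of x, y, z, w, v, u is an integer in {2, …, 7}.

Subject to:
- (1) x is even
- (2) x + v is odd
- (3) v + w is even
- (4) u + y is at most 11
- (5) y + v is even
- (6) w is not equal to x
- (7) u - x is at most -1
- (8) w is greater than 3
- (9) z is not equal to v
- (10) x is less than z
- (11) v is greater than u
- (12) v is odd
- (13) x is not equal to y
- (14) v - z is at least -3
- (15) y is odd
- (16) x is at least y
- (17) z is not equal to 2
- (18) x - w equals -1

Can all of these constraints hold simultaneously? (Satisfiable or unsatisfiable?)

Satisfiable

Try x = 6, y = 5, z = 7, w = 7, v = 5, u = 4.
Check constraint 4: u + y = 9; constraint 7: u - x = -2. The remaining constraints are straightforward to verify.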